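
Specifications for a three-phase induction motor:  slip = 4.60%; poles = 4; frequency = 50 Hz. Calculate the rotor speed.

n_s = 120f/p = 120×50/4 = 1500 rpm
n = n_s(1 − s) = 1500 × (1 − 0.046) = 1431 rpm

1431 rpm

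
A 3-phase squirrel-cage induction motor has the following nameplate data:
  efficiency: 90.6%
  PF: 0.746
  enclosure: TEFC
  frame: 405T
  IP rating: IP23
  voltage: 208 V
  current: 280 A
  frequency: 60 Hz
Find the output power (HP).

P_in = √3·V·I·cosφ = 1.732 × 208 × 280 × 0.746 = 75250 W
P_out = η·P_in = 0.906 × 75250 = 68177 W
= 68177/746 = 91.4 HP

91.4 HP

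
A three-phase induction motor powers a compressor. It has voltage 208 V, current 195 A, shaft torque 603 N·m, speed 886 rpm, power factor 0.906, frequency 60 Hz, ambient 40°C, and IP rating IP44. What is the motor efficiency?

87.9 %

ω = 2π × 886/60 = 92.78 rad/s; P_out = τω = 603 × 92.78 = 55946 W
P_in = √3·V_L·I_L·cosφ = 1.732 × 208 × 195 × 0.906 = 63646 W
η = P_out / P_in = 55946 / 63646 = 0.879 = 87.9%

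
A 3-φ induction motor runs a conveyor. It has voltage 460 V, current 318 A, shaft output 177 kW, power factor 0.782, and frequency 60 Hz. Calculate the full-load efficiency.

89.3 %

P_out = 177 kW = 177000 W
P_in = √3·V_L·I_L·cosφ = 1.732 × 460 × 318 × 0.782 = 198125 W
η = P_out / P_in = 177000 / 198125 = 0.893 = 89.3%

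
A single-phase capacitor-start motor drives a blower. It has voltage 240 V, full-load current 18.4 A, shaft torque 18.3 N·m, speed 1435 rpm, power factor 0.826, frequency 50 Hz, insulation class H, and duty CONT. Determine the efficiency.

ω = 2π × 1435/60 = 150.3 rad/s; P_out = τω = 18.3 × 150.3 = 2750 W
P_in = V·I·cosφ = 240 × 18.4 × 0.826 = 3648 W
η = P_out / P_in = 2750 / 3648 = 0.754 = 75.4%

75.4 %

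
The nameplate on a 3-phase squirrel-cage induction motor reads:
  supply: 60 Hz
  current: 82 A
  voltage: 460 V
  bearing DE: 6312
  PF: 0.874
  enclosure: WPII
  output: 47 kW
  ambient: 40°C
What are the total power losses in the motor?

10100 W

P_in = √3·V·I·cosφ = 1.732×460×82×0.874 = 57099 W
P_out = 47000 W
Losses = P_in − P_out = 57099 − 47000 = 10099 W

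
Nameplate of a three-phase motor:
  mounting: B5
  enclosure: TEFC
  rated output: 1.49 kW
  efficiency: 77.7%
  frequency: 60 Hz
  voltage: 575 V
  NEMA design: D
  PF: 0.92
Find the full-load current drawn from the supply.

2.09 A

P_out = 1.49 kW = 1490 W
P_in = P_out / η = 1490 / 0.777 = 1918 W
I_L = P_in / (√3·V_L·cosφ) = 1918 / (1.732 × 575 × 0.92) = 2.09 A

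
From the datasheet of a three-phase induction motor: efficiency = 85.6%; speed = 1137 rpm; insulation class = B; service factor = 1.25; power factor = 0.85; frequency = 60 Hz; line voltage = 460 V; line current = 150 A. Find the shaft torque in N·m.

P_in = √3·V·I·cosφ = 1.732 × 460 × 150 × 0.85 = 101582 W
P_out = η·P_in = 0.856 × 101582 = 86954 W
n = 1137 rpm
ω = 2π×1137/60 = 119.1 rad/s
τ = P_out/ω = 86954/119.1 = 730 N·m

730 N·m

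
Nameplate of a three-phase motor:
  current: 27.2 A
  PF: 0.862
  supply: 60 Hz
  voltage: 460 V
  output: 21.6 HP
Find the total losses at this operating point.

P_in = √3·V·I·cosφ = 1.732×460×27.2×0.862 = 18680 W
P_out = 21.6×746 = 16114 W
Losses = P_in − P_out = 18680 − 16114 = 2566 W

2570 W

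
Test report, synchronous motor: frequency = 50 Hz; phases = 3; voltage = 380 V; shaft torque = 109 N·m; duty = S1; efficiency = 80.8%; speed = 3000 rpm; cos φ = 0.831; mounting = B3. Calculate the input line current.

ω = 2π×3000/60 = 314.2 rad/s; P_out = τω = 109 × 314.2 = 34248 W
P_in = P_out / η = 34248 / 0.808 = 42386 W
I_L = P_in / (√3·V_L·cosφ) = 42386 / (1.732 × 380 × 0.831) = 77.5 A

77.5 A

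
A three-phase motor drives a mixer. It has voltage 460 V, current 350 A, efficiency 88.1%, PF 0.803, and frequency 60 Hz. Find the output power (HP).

P_in = √3·V·I·cosφ = 1.732 × 460 × 350 × 0.803 = 223918 W
P_out = η·P_in = 0.881 × 223918 = 197272 W
= 197272/746 = 264 HP

264 HP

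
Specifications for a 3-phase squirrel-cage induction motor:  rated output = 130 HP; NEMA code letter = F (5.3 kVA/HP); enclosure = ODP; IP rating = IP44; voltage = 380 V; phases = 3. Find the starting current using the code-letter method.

S_LR = 5.3 × 130 = 689 kVA
I_LR = S_LR/(√3·V_L) = 689000/(1.732×380) = 1050 A

1050 A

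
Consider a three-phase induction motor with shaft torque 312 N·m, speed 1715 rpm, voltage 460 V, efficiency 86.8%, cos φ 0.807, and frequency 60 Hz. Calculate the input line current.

ω = 2π×1715/60 = 179.6 rad/s; P_out = τω = 312 × 179.6 = 56035 W
P_in = P_out / η = 56035 / 0.868 = 64556 W
I_L = P_in / (√3·V_L·cosφ) = 64556 / (1.732 × 460 × 0.807) = 100 A

100 A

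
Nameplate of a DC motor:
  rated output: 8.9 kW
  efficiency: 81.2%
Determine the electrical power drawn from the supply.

P_out = 8900 W
P_in = P_out/η = 8900/0.812 = 10961 W = 11 kW

11 kW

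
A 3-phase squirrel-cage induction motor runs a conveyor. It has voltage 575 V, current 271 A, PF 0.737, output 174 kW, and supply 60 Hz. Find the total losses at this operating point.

P_in = √3·V·I·cosφ = 1.732×575×271×0.737 = 198908 W
P_out = 174000 W
Losses = P_in − P_out = 198908 − 174000 = 24908 W

24.9 kW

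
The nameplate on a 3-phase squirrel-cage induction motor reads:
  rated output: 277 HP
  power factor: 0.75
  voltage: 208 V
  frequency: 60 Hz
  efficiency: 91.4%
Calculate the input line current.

837 A

P_out = 277 × 746 = 206642 W
P_in = P_out / η = 206642 / 0.914 = 226085 W
I_L = P_in / (√3·V_L·cosφ) = 226085 / (1.732 × 208 × 0.75) = 837 A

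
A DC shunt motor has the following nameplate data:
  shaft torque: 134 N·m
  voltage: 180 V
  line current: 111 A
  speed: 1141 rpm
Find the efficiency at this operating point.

80.1 %

ω = 2π × 1141/60 = 119.5 rad/s; P_out = τω = 134 × 119.5 = 16013 W
P_in = V·I = 180 × 111 = 19980 W
η = P_out / P_in = 16013 / 19980 = 0.801 = 80.1%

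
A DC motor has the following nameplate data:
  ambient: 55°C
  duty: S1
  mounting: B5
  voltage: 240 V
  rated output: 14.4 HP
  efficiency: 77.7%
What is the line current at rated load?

P_out = 14.4 × 746 = 10742 W
P_in = P_out / η = 10742 / 0.777 = 13825 W
I = P_in / V = 13825 / 240 = 57.6 A

57.6 A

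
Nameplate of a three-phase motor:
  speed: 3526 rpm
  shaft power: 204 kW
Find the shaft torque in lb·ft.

ω = 2π × 3526/60 = 369.2 rad/s
τ = P/ω = 204000/369.2 = 552.5 N·m
In lb·ft: 552.5/1.356 = 407 lb·ft

407 lb·ft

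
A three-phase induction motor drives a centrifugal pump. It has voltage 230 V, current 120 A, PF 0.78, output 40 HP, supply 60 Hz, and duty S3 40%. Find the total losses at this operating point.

P_in = √3·V·I·cosφ = 1.732×230×120×0.78 = 37286 W
P_out = 40×746 = 29840 W
Losses = P_in − P_out = 37286 − 29840 = 7446 W

7.45 kW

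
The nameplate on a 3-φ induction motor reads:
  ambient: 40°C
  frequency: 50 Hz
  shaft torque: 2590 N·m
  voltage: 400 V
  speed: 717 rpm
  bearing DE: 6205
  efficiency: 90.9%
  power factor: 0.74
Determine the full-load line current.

417 A

ω = 2π×717/60 = 75.08 rad/s; P_out = τω = 2590 × 75.08 = 194457 W
P_in = P_out / η = 194457 / 0.909 = 213924 W
I_L = P_in / (√3·V_L·cosφ) = 213924 / (1.732 × 400 × 0.74) = 417 A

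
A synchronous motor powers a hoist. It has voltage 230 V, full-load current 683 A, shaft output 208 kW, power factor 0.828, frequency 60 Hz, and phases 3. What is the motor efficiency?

P_out = 208 kW = 208000 W
P_in = √3·V_L·I_L·cosφ = 1.732 × 230 × 683 × 0.828 = 225282 W
η = P_out / P_in = 208000 / 225282 = 0.923 = 92.3%

92.3 %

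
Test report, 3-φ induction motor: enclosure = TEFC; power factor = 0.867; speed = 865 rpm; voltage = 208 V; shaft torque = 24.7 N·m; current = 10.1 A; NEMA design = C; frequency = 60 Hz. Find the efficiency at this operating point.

70.9 %

ω = 2π × 865/60 = 90.58 rad/s; P_out = τω = 24.7 × 90.58 = 2237 W
P_in = √3·V_L·I_L·cosφ = 1.732 × 208 × 10.1 × 0.867 = 3155 W
η = P_out / P_in = 2237 / 3155 = 0.709 = 70.9%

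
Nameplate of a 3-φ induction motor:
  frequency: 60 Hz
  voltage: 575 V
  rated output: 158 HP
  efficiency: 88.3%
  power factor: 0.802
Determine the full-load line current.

P_out = 158 × 746 = 117868 W
P_in = P_out / η = 117868 / 0.883 = 133486 W
I_L = P_in / (√3·V_L·cosφ) = 133486 / (1.732 × 575 × 0.802) = 167 A

167 A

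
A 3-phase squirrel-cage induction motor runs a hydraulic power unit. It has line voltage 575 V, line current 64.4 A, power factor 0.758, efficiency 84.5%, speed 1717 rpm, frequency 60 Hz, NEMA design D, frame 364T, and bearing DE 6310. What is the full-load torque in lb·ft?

P_in = √3·V·I·cosφ = 1.732 × 575 × 64.4 × 0.758 = 48615 W
P_out = η·P_in = 0.845 × 48615 = 41080 W
n = 1717 rpm
ω = 2π×1717/60 = 179.8 rad/s
τ = P_out/ω = 41080/179.8 = 228.5 N·m
In lb·ft: 228.5/1.356 = 169 lb·ft

169 lb·ft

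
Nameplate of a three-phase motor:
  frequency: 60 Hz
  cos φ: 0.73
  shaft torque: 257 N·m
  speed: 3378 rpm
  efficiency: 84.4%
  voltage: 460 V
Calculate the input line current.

ω = 2π×3378/60 = 353.7 rad/s; P_out = τω = 257 × 353.7 = 90901 W
P_in = P_out / η = 90901 / 0.844 = 107703 W
I_L = P_in / (√3·V_L·cosφ) = 107703 / (1.732 × 460 × 0.73) = 185 A

185 A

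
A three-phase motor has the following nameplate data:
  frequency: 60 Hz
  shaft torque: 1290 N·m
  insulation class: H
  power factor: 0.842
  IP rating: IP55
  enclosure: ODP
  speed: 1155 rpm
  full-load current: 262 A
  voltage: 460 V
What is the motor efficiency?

88.8 %

ω = 2π × 1155/60 = 121 rad/s; P_out = τω = 1290 × 121 = 156090 W
P_in = √3·V_L·I_L·cosφ = 1.732 × 460 × 262 × 0.842 = 175760 W
η = P_out / P_in = 156090 / 175760 = 0.888 = 88.8%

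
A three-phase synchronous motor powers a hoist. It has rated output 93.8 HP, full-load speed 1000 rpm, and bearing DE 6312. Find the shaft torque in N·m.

P_out = 93.8 × 746 = 69975 W
ω = 2π × 1000/60 = 104.7 rad/s
τ = P_out/ω = 69975/104.7 = 668 N·m

668 N·m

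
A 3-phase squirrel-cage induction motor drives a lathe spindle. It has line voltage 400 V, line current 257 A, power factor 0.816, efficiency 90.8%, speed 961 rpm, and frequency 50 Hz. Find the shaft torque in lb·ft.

967 lb·ft

P_in = √3·V·I·cosφ = 1.732 × 400 × 257 × 0.816 = 145288 W
P_out = η·P_in = 0.908 × 145288 = 131922 W
n = 961 rpm
ω = 2π×961/60 = 100.6 rad/s
τ = P_out/ω = 131922/100.6 = 1311 N·m
In lb·ft: 1311/1.356 = 967 lb·ft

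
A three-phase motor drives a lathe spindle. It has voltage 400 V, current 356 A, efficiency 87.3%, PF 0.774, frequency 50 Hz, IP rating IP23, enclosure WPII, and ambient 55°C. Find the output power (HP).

223 HP

P_in = √3·V·I·cosφ = 1.732 × 400 × 356 × 0.774 = 190897 W
P_out = η·P_in = 0.873 × 190897 = 166653 W
= 166653/746 = 223 HP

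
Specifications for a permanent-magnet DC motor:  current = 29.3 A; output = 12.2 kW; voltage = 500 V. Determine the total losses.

P_in = V·I = 500×29.3 = 14650 W
P_out = 12200 W
Losses = P_in − P_out = 14650 − 12200 = 2450 W

2450 W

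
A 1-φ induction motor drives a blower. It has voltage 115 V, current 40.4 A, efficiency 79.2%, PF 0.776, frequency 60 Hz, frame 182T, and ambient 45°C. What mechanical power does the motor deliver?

P_in = V·I·cosφ = 115 × 40.4 × 0.776 = 3605 W
P_out = η·P_in = 0.792 × 3605 = 2855 W

2.86 kW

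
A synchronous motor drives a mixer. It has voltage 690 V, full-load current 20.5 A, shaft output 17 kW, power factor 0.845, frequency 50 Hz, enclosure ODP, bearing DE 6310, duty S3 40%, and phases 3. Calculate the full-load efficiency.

82.1 %

P_out = 17 kW = 17000 W
P_in = √3·V_L·I_L·cosφ = 1.732 × 690 × 20.5 × 0.845 = 20702 W
η = P_out / P_in = 17000 / 20702 = 0.821 = 82.1%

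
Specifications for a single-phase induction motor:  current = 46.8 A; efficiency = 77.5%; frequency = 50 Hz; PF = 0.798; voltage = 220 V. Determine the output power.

6.37 kW

P_in = V·I·cosφ = 220 × 46.8 × 0.798 = 8216 W
P_out = η·P_in = 0.775 × 8216 = 6367 W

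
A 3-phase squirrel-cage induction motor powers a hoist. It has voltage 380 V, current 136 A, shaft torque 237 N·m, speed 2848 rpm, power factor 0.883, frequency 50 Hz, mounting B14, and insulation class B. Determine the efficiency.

ω = 2π × 2848/60 = 298.2 rad/s; P_out = τω = 237 × 298.2 = 70673 W
P_in = √3·V_L·I_L·cosφ = 1.732 × 380 × 136 × 0.883 = 79037 W
η = P_out / P_in = 70673 / 79037 = 0.894 = 89.4%

89.4 %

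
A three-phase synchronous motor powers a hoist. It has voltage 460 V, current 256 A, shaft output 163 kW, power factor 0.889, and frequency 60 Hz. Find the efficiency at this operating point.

P_out = 163 kW = 163000 W
P_in = √3·V_L·I_L·cosφ = 1.732 × 460 × 256 × 0.889 = 181321 W
η = P_out / P_in = 163000 / 181321 = 0.899 = 89.9%

89.9 %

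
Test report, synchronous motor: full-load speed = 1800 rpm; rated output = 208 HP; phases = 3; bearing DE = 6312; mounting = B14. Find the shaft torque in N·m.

P_out = 208 × 746 = 155168 W
ω = 2π × 1800/60 = 188.5 rad/s
τ = P_out/ω = 155168/188.5 = 823 N·m

823 N·m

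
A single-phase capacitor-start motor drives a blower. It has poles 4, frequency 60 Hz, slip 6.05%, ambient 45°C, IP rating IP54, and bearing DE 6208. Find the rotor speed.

n_s = 120f/p = 120×60/4 = 1800 rpm
n = n_s(1 − s) = 1800 × (1 − 0.0605) = 1691 rpm

1691 rpm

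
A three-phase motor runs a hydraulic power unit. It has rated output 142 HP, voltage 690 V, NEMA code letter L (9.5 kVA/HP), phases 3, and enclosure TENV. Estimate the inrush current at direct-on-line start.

1130 A

S_LR = 9.5 × 142 = 1349 kVA
I_LR = S_LR/(√3·V_L) = 1349000/(1.732×690) = 1130 A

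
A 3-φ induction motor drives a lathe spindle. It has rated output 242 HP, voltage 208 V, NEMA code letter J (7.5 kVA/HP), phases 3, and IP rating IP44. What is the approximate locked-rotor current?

S_LR = 7.5 × 242 = 1815 kVA
I_LR = S_LR/(√3·V_L) = 1815000/(1.732×208) = 5040 A

5040 A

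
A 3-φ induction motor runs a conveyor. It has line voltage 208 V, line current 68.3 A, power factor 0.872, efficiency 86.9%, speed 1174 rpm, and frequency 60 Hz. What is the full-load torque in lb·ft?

112 lb·ft

P_in = √3·V·I·cosφ = 1.732 × 208 × 68.3 × 0.872 = 21456 W
P_out = η·P_in = 0.869 × 21456 = 18645 W
n = 1174 rpm
ω = 2π×1174/60 = 122.9 rad/s
τ = P_out/ω = 18645/122.9 = 151.7 N·m
In lb·ft: 151.7/1.356 = 112 lb·ft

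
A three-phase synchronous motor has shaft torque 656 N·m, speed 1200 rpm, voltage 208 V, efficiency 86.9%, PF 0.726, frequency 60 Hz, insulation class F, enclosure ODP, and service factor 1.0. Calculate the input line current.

ω = 2π×1200/60 = 125.7 rad/s; P_out = τω = 656 × 125.7 = 82459 W
P_in = P_out / η = 82459 / 0.869 = 94890 W
I_L = P_in / (√3·V_L·cosφ) = 94890 / (1.732 × 208 × 0.726) = 363 A

363 A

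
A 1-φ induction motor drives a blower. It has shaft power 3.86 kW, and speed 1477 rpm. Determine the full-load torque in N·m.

ω = 2π × 1477/60 = 154.7 rad/s
τ = P/ω = 3860/154.7 = 25 N·m

25 N·m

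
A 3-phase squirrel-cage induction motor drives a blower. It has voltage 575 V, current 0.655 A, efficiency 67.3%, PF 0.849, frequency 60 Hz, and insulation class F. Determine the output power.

0.373 kW

P_in = √3·V·I·cosφ = 1.732 × 575 × 0.655 × 0.849 = 554 W
P_out = η·P_in = 0.673 × 554 = 373 W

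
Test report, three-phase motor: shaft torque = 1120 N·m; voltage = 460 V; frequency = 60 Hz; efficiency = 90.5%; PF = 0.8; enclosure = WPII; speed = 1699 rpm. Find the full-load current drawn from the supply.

345 A

ω = 2π×1699/60 = 177.9 rad/s; P_out = τω = 1120 × 177.9 = 199248 W
P_in = P_out / η = 199248 / 0.905 = 220164 W
I_L = P_in / (√3·V_L·cosφ) = 220164 / (1.732 × 460 × 0.8) = 345 A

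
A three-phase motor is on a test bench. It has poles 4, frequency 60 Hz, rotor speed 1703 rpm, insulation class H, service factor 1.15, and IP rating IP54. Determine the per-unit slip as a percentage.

n_s = 120f/p = 120×60/4 = 1800 rpm
s = (n_s − n)/n_s = (1800 − 1703)/1800 = 0.0539

5.39 %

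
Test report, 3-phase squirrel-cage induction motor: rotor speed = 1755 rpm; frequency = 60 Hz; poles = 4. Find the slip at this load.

2.50 %

n_s = 120f/p = 120×60/4 = 1800 rpm
s = (n_s − n)/n_s = (1800 − 1755)/1800 = 0.0250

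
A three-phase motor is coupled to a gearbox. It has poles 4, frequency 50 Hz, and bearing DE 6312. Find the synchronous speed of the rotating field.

n_s = 120f/p = 120×50/4 = 1500 rpm

1500 rpm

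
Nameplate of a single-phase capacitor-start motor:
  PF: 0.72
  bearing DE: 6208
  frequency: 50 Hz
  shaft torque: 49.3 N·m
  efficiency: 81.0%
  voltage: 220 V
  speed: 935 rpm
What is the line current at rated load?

ω = 2π×935/60 = 97.91 rad/s; P_out = τω = 49.3 × 97.91 = 4827 W
P_in = P_out / η = 4827 / 0.810 = 5959 W
I = P_in / (V·cosφ) = 5959 / (220 × 0.72) = 37.6 A

37.6 A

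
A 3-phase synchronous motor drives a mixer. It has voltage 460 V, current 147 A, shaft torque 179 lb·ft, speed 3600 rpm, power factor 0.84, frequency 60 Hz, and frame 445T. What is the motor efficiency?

93.0 %

τ = 179 lb·ft × 1.356 = 242.7 N·m
ω = 2π × 3600/60 = 377 rad/s; P_out = τω = 242.7 × 377 = 91498 W
P_in = √3·V_L·I_L·cosφ = 1.732 × 460 × 147 × 0.84 = 98379 W
η = P_out / P_in = 91498 / 98379 = 0.930 = 93.0%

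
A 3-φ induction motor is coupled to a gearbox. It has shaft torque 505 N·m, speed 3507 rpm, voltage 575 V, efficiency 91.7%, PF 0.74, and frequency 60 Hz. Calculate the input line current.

274 A

ω = 2π×3507/60 = 367.3 rad/s; P_out = τω = 505 × 367.3 = 185487 W
P_in = P_out / η = 185487 / 0.917 = 202276 W
I_L = P_in / (√3·V_L·cosφ) = 202276 / (1.732 × 575 × 0.74) = 274 A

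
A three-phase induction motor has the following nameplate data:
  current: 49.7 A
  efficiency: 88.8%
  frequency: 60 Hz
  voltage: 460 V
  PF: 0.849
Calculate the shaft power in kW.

P_in = √3·V·I·cosφ = 1.732 × 460 × 49.7 × 0.849 = 33618 W
P_out = η·P_in = 0.888 × 33618 = 29853 W

29.9 kW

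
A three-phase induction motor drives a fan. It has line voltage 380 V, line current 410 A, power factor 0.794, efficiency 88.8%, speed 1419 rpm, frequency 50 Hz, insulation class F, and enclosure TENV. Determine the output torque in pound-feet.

944 lb·ft

P_in = √3·V·I·cosφ = 1.732 × 380 × 410 × 0.794 = 214257 W
P_out = η·P_in = 0.888 × 214257 = 190260 W
n = 1419 rpm
ω = 2π×1419/60 = 148.6 rad/s
τ = P_out/ω = 190260/148.6 = 1280 N·m
In lb·ft: 1280/1.356 = 944 lb·ft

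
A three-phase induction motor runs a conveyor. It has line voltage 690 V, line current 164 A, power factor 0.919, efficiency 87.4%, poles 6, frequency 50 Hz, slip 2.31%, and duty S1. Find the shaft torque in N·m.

1540 N·m

P_in = √3·V·I·cosφ = 1.732 × 690 × 164 × 0.919 = 180118 W
P_out = η·P_in = 0.874 × 180118 = 157423 W
n_s = 120×50/6 = 1000 rpm; n = 1000×(1−0.0231) = 977 rpm
ω = 2π×977/60 = 102.3 rad/s
τ = P_out/ω = 157423/102.3 = 1540 N·m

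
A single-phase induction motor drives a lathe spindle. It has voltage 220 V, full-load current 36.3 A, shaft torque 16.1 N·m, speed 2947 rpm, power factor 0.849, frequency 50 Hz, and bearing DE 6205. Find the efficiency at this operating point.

73.3 %

ω = 2π × 2947/60 = 308.6 rad/s; P_out = τω = 16.1 × 308.6 = 4968 W
P_in = V·I·cosφ = 220 × 36.3 × 0.849 = 6780 W
η = P_out / P_in = 4968 / 6780 = 0.733 = 73.3%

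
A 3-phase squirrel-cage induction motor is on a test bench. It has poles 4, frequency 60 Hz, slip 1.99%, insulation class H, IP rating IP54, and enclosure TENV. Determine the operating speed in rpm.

1764 rpm

n_s = 120f/p = 120×60/4 = 1800 rpm
n = n_s(1 − s) = 1800 × (1 − 0.0199) = 1764 rpm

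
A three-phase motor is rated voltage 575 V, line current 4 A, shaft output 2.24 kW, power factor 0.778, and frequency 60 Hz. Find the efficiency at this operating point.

P_out = 2.24 kW = 2240 W
P_in = √3·V_L·I_L·cosφ = 1.732 × 575 × 4 × 0.778 = 3099 W
η = P_out / P_in = 2240 / 3099 = 0.723 = 72.3%

72.3 %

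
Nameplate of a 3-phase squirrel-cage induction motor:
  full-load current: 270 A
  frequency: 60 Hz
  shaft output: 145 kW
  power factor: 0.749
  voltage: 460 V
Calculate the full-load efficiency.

90.0 %

P_out = 145 kW = 145000 W
P_in = √3·V_L·I_L·cosφ = 1.732 × 460 × 270 × 0.749 = 161121 W
η = P_out / P_in = 145000 / 161121 = 0.900 = 90.0%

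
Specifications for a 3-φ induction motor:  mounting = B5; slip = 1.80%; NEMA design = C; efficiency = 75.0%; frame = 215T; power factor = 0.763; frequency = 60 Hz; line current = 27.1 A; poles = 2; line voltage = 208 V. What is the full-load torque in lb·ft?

11.1 lb·ft

P_in = √3·V·I·cosφ = 1.732 × 208 × 27.1 × 0.763 = 7449 W
P_out = η·P_in = 0.75 × 7449 = 5587 W
n_s = 120×60/2 = 3600 rpm; n = 3600×(1−0.018) = 3535 rpm
ω = 2π×3535/60 = 370.2 rad/s
τ = P_out/ω = 5587/370.2 = 15.09 N·m
In lb·ft: 15.09/1.356 = 11.1 lb·ft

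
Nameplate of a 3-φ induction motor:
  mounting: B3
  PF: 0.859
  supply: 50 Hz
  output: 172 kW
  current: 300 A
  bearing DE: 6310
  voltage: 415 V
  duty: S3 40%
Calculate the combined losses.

P_in = √3·V·I·cosφ = 1.732×415×300×0.859 = 185230 W
P_out = 172000 W
Losses = P_in − P_out = 185230 − 172000 = 13230 W

13200 W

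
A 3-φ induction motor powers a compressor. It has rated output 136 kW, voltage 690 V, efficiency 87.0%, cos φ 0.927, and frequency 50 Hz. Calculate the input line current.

141 A

P_out = 136 kW = 136000 W
P_in = P_out / η = 136000 / 0.870 = 156322 W
I_L = P_in / (√3·V_L·cosφ) = 156322 / (1.732 × 690 × 0.927) = 141 A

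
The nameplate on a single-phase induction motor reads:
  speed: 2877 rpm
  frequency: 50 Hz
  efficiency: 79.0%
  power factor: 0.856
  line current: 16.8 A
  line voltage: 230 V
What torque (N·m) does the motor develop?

P_in = V·I·cosφ = 230 × 16.8 × 0.856 = 3308 W
P_out = η·P_in = 0.79 × 3308 = 2613 W
n = 2877 rpm
ω = 2π×2877/60 = 301.3 rad/s
τ = P_out/ω = 2613/301.3 = 8.67 N·m

8.67 N·m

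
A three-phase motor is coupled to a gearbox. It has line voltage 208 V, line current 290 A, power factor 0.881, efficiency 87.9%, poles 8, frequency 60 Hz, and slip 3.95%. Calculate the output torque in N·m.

894 N·m

P_in = √3·V·I·cosφ = 1.732 × 208 × 290 × 0.881 = 92042 W
P_out = η·P_in = 0.879 × 92042 = 80905 W
n_s = 120×60/8 = 900 rpm; n = 900×(1−0.0395) = 864 rpm
ω = 2π×864/60 = 90.48 rad/s
τ = P_out/ω = 80905/90.48 = 894 N·m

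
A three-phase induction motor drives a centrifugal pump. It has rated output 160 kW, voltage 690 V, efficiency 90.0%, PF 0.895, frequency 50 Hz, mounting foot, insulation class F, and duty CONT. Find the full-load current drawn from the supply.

166 A

P_out = 160 kW = 160000 W
P_in = P_out / η = 160000 / 0.900 = 177778 W
I_L = P_in / (√3·V_L·cosφ) = 177778 / (1.732 × 690 × 0.895) = 166 A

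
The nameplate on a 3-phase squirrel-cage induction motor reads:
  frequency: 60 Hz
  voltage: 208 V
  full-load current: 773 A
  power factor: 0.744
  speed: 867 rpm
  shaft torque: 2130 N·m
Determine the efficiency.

93.3 %

ω = 2π × 867/60 = 90.79 rad/s; P_out = τω = 2130 × 90.79 = 193383 W
P_in = √3·V_L·I_L·cosφ = 1.732 × 208 × 773 × 0.744 = 207188 W
η = P_out / P_in = 193383 / 207188 = 0.933 = 93.3%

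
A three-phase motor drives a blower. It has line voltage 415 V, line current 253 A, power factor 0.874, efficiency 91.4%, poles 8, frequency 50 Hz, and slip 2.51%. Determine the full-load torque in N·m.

P_in = √3·V·I·cosφ = 1.732 × 415 × 253 × 0.874 = 158938 W
P_out = η·P_in = 0.914 × 158938 = 145269 W
n_s = 120×50/8 = 750 rpm; n = 750×(1−0.0251) = 731 rpm
ω = 2π×731/60 = 76.55 rad/s
τ = P_out/ω = 145269/76.55 = 1900 N·m

1900 N·m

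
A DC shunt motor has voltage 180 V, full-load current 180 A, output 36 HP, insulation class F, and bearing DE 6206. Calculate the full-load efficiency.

P_out = 36 × 746 = 26856 W
P_in = V·I = 180 × 180 = 32400 W
η = P_out / P_in = 26856 / 32400 = 0.829 = 82.9%

82.9 %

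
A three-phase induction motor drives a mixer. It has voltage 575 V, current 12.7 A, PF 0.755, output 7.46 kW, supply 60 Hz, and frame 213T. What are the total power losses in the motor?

2.09 kW

P_in = √3·V·I·cosφ = 1.732×575×12.7×0.755 = 9549 W
P_out = 7460 W
Losses = P_in − P_out = 9549 − 7460 = 2089 W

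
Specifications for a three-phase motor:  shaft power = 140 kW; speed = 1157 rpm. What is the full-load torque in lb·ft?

852 lb·ft

ω = 2π × 1157/60 = 121.2 rad/s
τ = P/ω = 140000/121.2 = 1155 N·m
In lb·ft: 1155/1.356 = 852 lb·ft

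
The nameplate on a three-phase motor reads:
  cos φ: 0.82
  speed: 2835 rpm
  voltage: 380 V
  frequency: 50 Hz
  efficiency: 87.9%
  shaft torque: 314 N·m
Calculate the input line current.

197 A

ω = 2π×2835/60 = 296.9 rad/s; P_out = τω = 314 × 296.9 = 93227 W
P_in = P_out / η = 93227 / 0.879 = 106060 W
I_L = P_in / (√3·V_L·cosφ) = 106060 / (1.732 × 380 × 0.82) = 197 A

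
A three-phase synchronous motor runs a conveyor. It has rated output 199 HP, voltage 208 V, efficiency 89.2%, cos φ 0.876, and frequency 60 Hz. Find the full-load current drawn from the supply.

527 A

P_out = 199 × 746 = 148454 W
P_in = P_out / η = 148454 / 0.892 = 166428 W
I_L = P_in / (√3·V_L·cosφ) = 166428 / (1.732 × 208 × 0.876) = 527 A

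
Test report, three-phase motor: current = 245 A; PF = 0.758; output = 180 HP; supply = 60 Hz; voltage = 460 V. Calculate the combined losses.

13.7 kW

P_in = √3·V·I·cosφ = 1.732×460×245×0.758 = 147959 W
P_out = 180×746 = 134280 W
Losses = P_in − P_out = 147959 − 134280 = 13679 W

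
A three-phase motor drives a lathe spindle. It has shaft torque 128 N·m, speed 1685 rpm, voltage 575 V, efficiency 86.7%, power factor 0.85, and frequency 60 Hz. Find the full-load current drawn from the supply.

30.8 A

ω = 2π×1685/60 = 176.5 rad/s; P_out = τω = 128 × 176.5 = 22592 W
P_in = P_out / η = 22592 / 0.867 = 26058 W
I_L = P_in / (√3·V_L·cosφ) = 26058 / (1.732 × 575 × 0.85) = 30.8 A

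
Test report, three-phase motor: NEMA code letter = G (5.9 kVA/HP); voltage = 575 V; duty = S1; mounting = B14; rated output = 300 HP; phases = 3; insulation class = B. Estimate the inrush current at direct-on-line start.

1780 A

S_LR = 5.9 × 300 = 1770 kVA
I_LR = S_LR/(√3·V_L) = 1770000/(1.732×575) = 1780 A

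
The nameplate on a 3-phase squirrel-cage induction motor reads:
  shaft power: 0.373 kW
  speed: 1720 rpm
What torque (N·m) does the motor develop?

ω = 2π × 1720/60 = 180.1 rad/s
τ = P/ω = 373/180.1 = 2.07 N·m

2.07 N·m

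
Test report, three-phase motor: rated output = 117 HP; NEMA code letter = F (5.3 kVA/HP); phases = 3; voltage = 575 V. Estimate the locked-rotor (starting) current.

623 A

S_LR = 5.3 × 117 = 620.1 kVA
I_LR = S_LR/(√3·V_L) = 620100/(1.732×575) = 623 A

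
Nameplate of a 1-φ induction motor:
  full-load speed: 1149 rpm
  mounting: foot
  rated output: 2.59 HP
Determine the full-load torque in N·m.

P_out = 2.59 × 746 = 1932 W
ω = 2π × 1149/60 = 120.3 rad/s
τ = P_out/ω = 1932/120.3 = 16.1 N·m

16.1 N·m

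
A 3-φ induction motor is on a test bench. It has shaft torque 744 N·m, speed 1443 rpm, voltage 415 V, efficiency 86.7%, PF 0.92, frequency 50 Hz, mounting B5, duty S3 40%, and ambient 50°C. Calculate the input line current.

ω = 2π×1443/60 = 151.1 rad/s; P_out = τω = 744 × 151.1 = 112418 W
P_in = P_out / η = 112418 / 0.867 = 129663 W
I_L = P_in / (√3·V_L·cosφ) = 129663 / (1.732 × 415 × 0.92) = 196 A

196 A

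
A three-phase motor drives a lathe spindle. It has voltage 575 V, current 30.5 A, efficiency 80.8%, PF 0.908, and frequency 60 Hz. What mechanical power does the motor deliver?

22.3 kW

P_in = √3·V·I·cosφ = 1.732 × 575 × 30.5 × 0.908 = 27580 W
P_out = η·P_in = 0.808 × 27580 = 22285 W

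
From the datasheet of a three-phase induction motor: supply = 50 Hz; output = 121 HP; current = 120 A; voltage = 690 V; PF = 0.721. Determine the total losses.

13100 W

P_in = √3·V·I·cosφ = 1.732×690×120×0.721 = 103398 W
P_out = 121×746 = 90266 W
Losses = P_in − P_out = 103398 − 90266 = 13132 W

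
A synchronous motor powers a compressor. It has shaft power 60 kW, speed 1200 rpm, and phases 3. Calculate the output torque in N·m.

477 N·m

ω = 2π × 1200/60 = 125.7 rad/s
τ = P/ω = 60000/125.7 = 477 N·m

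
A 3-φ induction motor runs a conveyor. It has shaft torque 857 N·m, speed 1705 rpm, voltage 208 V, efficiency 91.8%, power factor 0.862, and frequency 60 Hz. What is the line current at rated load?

537 A

ω = 2π×1705/60 = 178.5 rad/s; P_out = τω = 857 × 178.5 = 152975 W
P_in = P_out / η = 152975 / 0.918 = 166639 W
I_L = P_in / (√3·V_L·cosφ) = 166639 / (1.732 × 208 × 0.862) = 537 A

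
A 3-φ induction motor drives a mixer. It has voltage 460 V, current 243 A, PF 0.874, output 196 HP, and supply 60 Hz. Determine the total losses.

P_in = √3·V·I·cosφ = 1.732×460×243×0.874 = 169209 W
P_out = 196×746 = 146216 W
Losses = P_in − P_out = 169209 − 146216 = 22993 W

23000 W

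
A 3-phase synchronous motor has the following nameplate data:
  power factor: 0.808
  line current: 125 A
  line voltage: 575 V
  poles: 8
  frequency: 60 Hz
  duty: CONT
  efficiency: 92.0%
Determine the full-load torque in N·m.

982 N·m

P_in = √3·V·I·cosφ = 1.732 × 575 × 125 × 0.808 = 100586 W
P_out = η·P_in = 0.92 × 100586 = 92539 W
n = n_s = 120×60/8 = 900 rpm (synchronous)
ω = 2π×900/60 = 94.25 rad/s
τ = P_out/ω = 92539/94.25 = 982 N·m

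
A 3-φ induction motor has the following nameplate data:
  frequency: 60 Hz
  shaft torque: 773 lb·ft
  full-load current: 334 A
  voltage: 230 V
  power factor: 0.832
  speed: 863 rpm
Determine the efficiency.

τ = 773 lb·ft × 1.356 = 1048 N·m
ω = 2π × 863/60 = 90.37 rad/s; P_out = τω = 1048 × 90.37 = 94708 W
P_in = √3·V_L·I_L·cosφ = 1.732 × 230 × 334 × 0.832 = 110699 W
η = P_out / P_in = 94708 / 110699 = 0.856 = 85.6%

85.6 %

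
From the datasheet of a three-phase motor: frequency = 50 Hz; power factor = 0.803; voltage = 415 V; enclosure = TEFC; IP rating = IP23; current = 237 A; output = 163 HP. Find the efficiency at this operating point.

88.9 %

P_out = 163 × 746 = 121598 W
P_in = √3·V_L·I_L·cosφ = 1.732 × 415 × 237 × 0.803 = 136792 W
η = P_out / P_in = 121598 / 136792 = 0.889 = 88.9%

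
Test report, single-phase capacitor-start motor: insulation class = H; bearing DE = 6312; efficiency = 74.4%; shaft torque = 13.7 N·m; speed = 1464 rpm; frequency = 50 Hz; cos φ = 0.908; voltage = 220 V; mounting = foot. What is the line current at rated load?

14.1 A

ω = 2π×1464/60 = 153.3 rad/s; P_out = τω = 13.7 × 153.3 = 2100 W
P_in = P_out / η = 2100 / 0.744 = 2823 W
I = P_in / (V·cosφ) = 2823 / (220 × 0.908) = 14.1 A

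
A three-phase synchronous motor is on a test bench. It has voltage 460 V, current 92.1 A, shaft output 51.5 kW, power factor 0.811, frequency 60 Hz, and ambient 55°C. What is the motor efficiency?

86.5 %

P_out = 51.5 kW = 51500 W
P_in = √3·V_L·I_L·cosφ = 1.732 × 460 × 92.1 × 0.811 = 59509 W
η = P_out / P_in = 51500 / 59509 = 0.865 = 86.5%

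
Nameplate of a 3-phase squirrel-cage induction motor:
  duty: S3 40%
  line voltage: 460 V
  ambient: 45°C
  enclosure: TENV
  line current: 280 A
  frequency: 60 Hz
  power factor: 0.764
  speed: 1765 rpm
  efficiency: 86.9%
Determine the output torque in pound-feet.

P_in = √3·V·I·cosφ = 1.732 × 460 × 280 × 0.764 = 170434 W
P_out = η·P_in = 0.869 × 170434 = 148107 W
n = 1765 rpm
ω = 2π×1765/60 = 184.8 rad/s
τ = P_out/ω = 148107/184.8 = 801.4 N·m
In lb·ft: 801.4/1.356 = 591 lb·ft

591 lb·ft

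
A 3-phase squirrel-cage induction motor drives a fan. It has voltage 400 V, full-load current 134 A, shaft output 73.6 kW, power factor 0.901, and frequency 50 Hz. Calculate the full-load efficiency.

88.0 %

P_out = 73.6 kW = 73600 W
P_in = √3·V_L·I_L·cosφ = 1.732 × 400 × 134 × 0.901 = 83645 W
η = P_out / P_in = 73600 / 83645 = 0.880 = 88.0%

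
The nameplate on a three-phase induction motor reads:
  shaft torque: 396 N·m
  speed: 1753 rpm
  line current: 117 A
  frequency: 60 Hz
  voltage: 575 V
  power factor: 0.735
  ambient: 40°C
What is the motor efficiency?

ω = 2π × 1753/60 = 183.6 rad/s; P_out = τω = 396 × 183.6 = 72706 W
P_in = √3·V_L·I_L·cosφ = 1.732 × 575 × 117 × 0.735 = 85642 W
η = P_out / P_in = 72706 / 85642 = 0.849 = 84.9%

84.9 %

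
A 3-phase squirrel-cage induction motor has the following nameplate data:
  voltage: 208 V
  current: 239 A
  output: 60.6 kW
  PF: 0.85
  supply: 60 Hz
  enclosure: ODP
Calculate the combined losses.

P_in = √3·V·I·cosφ = 1.732×208×239×0.85 = 73186 W
P_out = 60600 W
Losses = P_in − P_out = 73186 − 60600 = 12586 W

12.6 kW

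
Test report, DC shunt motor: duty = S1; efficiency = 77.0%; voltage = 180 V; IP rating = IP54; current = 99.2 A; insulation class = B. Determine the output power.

P_in = V·I = 180 × 99.2 = 17856 W
P_out = η·P_in = 0.77 × 17856 = 13749 W

13.7 kW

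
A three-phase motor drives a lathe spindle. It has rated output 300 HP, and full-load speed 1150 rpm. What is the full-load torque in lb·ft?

1370 lb·ft

P_out = 300 × 746 = 223800 W
ω = 2π × 1150/60 = 120.4 rad/s
τ = P_out/ω = 223800/120.4 = 1859 N·m
In lb·ft: 1859/1.356 = 1370 lb·ft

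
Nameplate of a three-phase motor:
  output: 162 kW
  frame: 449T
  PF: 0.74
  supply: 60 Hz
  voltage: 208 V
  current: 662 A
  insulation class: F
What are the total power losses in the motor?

14500 W

P_in = √3·V·I·cosφ = 1.732×208×662×0.74 = 176482 W
P_out = 162000 W
Losses = P_in − P_out = 176482 − 162000 = 14482 W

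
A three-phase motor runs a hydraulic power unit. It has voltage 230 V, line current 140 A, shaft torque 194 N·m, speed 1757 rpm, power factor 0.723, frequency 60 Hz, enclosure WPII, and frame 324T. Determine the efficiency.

88.5 %

ω = 2π × 1757/60 = 184 rad/s; P_out = τω = 194 × 184 = 35696 W
P_in = √3·V_L·I_L·cosφ = 1.732 × 230 × 140 × 0.723 = 40322 W
η = P_out / P_in = 35696 / 40322 = 0.885 = 88.5%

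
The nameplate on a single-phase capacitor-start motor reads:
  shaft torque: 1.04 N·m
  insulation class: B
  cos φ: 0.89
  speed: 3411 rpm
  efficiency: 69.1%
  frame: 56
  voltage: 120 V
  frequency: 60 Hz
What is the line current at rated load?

5.03 A

ω = 2π×3411/60 = 357.2 rad/s; P_out = τω = 1.04 × 357.2 = 371 W
P_in = P_out / η = 371 / 0.691 = 537 W
I = P_in / (V·cosφ) = 537 / (120 × 0.89) = 5.03 A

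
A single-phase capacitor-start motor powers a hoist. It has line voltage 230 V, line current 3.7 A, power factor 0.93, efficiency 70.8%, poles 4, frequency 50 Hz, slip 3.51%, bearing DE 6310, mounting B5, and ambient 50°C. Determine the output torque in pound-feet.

2.73 lb·ft

P_in = V·I·cosφ = 230 × 3.7 × 0.93 = 791 W
P_out = η·P_in = 0.708 × 791 = 560 W
n_s = 120×50/4 = 1500 rpm; n = 1500×(1−0.0351) = 1447 rpm
ω = 2π×1447/60 = 151.5 rad/s
τ = P_out/ω = 560/151.5 = 3.696 N·m
In lb·ft: 3.696/1.356 = 2.73 lb·ft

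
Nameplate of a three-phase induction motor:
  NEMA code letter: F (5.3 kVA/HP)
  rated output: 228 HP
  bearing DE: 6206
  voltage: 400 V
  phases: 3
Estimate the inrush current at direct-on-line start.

S_LR = 5.3 × 228 = 1208.4 kVA
I_LR = S_LR/(√3·V_L) = 1208400/(1.732×400) = 1740 A

1740 A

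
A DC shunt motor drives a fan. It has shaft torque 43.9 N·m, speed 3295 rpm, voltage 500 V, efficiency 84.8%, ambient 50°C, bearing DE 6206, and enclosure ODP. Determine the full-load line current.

ω = 2π×3295/60 = 345.1 rad/s; P_out = τω = 43.9 × 345.1 = 15150 W
P_in = P_out / η = 15150 / 0.848 = 17866 W
I = P_in / V = 17866 / 500 = 35.7 A

35.7 A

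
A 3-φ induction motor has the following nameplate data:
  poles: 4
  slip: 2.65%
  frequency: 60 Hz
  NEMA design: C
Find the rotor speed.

n_s = 120f/p = 120×60/4 = 1800 rpm
n = n_s(1 − s) = 1800 × (1 − 0.0265) = 1752 rpm

1752 rpm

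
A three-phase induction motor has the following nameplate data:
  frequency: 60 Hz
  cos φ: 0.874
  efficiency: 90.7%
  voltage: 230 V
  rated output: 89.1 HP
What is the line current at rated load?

210 A

P_out = 89.1 × 746 = 66469 W
P_in = P_out / η = 66469 / 0.907 = 73284 W
I_L = P_in / (√3·V_L·cosφ) = 73284 / (1.732 × 230 × 0.874) = 210 A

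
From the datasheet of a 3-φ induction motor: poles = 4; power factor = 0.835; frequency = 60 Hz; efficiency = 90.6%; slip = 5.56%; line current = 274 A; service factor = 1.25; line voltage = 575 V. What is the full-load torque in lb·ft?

P_in = √3·V·I·cosφ = 1.732 × 575 × 274 × 0.835 = 227852 W
P_out = η·P_in = 0.906 × 227852 = 206434 W
n_s = 120×60/4 = 1800 rpm; n = 1800×(1−0.0556) = 1700 rpm
ω = 2π×1700/60 = 178 rad/s
τ = P_out/ω = 206434/178 = 1160 N·m
In lb·ft: 1160/1.356 = 855 lb·ft

855 lb·ft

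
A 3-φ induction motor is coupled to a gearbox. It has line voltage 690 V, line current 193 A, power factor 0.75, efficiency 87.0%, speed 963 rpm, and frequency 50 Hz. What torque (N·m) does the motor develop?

1490 N·m

P_in = √3·V·I·cosφ = 1.732 × 690 × 193 × 0.75 = 172988 W
P_out = η·P_in = 0.87 × 172988 = 150500 W
n = 963 rpm
ω = 2π×963/60 = 100.8 rad/s
τ = P_out/ω = 150500/100.8 = 1490 N·m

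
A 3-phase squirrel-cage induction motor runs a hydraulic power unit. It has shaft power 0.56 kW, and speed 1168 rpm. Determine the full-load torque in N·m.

ω = 2π × 1168/60 = 122.3 rad/s
τ = P/ω = 560/122.3 = 4.58 N·m

4.58 N·m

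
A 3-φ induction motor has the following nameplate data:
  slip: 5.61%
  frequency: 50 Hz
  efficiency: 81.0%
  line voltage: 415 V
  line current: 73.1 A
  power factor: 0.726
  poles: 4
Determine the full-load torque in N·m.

208 N·m

P_in = √3·V·I·cosφ = 1.732 × 415 × 73.1 × 0.726 = 38146 W
P_out = η·P_in = 0.81 × 38146 = 30898 W
n_s = 120×50/4 = 1500 rpm; n = 1500×(1−0.0561) = 1416 rpm
ω = 2π×1416/60 = 148.3 rad/s
τ = P_out/ω = 30898/148.3 = 208 N·m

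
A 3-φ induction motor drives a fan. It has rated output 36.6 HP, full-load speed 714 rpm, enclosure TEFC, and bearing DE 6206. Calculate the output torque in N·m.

P_out = 36.6 × 746 = 27304 W
ω = 2π × 714/60 = 74.77 rad/s
τ = P_out/ω = 27304/74.77 = 365 N·m

365 N·m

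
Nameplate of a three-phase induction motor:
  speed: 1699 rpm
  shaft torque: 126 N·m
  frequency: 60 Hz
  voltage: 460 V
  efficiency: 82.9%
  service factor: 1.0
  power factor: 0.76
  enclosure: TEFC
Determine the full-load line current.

ω = 2π×1699/60 = 177.9 rad/s; P_out = τω = 126 × 177.9 = 22415 W
P_in = P_out / η = 22415 / 0.829 = 27039 W
I_L = P_in / (√3·V_L·cosφ) = 27039 / (1.732 × 460 × 0.76) = 44.7 A

44.7 A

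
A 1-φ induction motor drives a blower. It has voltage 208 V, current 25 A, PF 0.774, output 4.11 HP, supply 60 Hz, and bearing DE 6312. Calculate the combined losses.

P_in = V·I·cosφ = 208×25×0.774 = 4025 W
P_out = 4.11×746 = 3066 W
Losses = P_in − P_out = 4025 − 3066 = 959 W

959 W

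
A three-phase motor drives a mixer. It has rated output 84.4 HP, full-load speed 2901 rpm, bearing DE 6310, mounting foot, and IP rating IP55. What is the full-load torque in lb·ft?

153 lb·ft

P_out = 84.4 × 746 = 62962 W
ω = 2π × 2901/60 = 303.8 rad/s
τ = P_out/ω = 62962/303.8 = 207.2 N·m
In lb·ft: 207.2/1.356 = 153 lb·ft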